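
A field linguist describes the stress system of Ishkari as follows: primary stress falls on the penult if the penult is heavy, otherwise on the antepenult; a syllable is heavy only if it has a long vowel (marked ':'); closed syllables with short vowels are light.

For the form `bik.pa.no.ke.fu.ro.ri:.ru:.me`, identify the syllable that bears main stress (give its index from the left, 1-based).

8

Weights: 7 ri: H, 8 ru: H, 9 me L.
The penult (syllable 8, ru:) is heavy, so it takes stress.
Primary stress: syllable 8 → bik.pa.no.ke.fu.ro.ri:.ˈru:.me.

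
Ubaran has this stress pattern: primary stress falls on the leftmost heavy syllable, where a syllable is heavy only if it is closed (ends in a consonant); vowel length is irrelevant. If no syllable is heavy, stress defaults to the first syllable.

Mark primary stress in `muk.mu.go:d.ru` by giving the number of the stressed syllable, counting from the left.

Weights: 1 muk H, 2 mu L, 3 go:d H, 4 ru L.
Heavy syllables in the domain: 1, 3. The leftmost is syllable 1 (muk).
Primary stress: syllable 1 → ˈmuk.mu.go:d.ru.

1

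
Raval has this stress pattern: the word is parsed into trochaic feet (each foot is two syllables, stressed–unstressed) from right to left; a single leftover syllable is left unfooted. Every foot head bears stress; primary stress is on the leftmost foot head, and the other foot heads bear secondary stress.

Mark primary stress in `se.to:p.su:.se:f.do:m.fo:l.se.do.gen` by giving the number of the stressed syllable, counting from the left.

2

Parse right to left into trochaic (ˈσσ) feet: se (ˈto:p.su:) (ˈse:f.do:m) (ˈfo:l.se) (ˈdo.gen). Syllable 1 is left unfooted.
Foot heads (stressed positions): 2, 4, 6, 8.
End Rule Leftmost: primary stress on the leftmost head = syllable 2.
Primary stress: syllable 2 → se.ˈto:p.su:.se:f.do:m.fo:l.se.do.gen.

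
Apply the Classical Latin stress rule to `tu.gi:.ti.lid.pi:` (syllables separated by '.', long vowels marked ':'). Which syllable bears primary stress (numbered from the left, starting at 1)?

Classical Latin: stress the penult if heavy (long vowel or closed), else the antepenult.
Weights: 3 ti L, 4 lid H, 5 pi: H.
The penult (syllable 4, lid) is heavy, so it takes stress.
Stress on syllable 4: tu.gi:.ti.ˈlid.pi:.

4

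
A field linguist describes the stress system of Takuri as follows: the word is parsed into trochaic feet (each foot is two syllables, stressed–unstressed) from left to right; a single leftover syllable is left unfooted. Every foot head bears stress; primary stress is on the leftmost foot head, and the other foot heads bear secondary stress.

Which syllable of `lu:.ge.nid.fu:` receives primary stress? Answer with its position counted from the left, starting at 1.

Parse left to right into trochaic (ˈσσ) feet: (ˈlu:.ge) (ˈnid.fu:).
Foot heads (stressed positions): 1, 3.
End Rule Leftmost: primary stress on the leftmost head = syllable 1.
Primary stress: syllable 1 → ˈlu:.ge.nid.fu:.

1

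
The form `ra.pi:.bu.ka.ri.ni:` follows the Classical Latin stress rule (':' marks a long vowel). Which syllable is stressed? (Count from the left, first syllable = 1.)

Classical Latin: stress the penult if heavy (long vowel or closed), else the antepenult.
Weights: 4 ka L, 5 ri L, 6 ni: H.
The penult (syllable 5, ri) is light, so stress falls on the antepenult (syllable 4, ka).
Stress on syllable 4: ra.pi:.bu.ˈka.ri.ni:.

4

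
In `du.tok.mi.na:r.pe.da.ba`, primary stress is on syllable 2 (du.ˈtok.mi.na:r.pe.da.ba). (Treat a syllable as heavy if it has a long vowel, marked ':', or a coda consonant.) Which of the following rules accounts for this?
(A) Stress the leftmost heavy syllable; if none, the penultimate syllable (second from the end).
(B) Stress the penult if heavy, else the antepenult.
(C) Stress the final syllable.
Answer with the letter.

A

Rule A → syllable 2 ✓.
Rule B → syllable 5 (observed: 2).
Rule C → syllable 7 (observed: 2).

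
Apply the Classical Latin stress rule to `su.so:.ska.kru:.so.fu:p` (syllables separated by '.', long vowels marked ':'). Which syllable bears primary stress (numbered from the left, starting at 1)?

4

Classical Latin: stress the penult if heavy (long vowel or closed), else the antepenult.
Weights: 4 kru: H, 5 so L, 6 fu:p H.
The penult (syllable 5, so) is light, so stress falls on the antepenult (syllable 4, kru:).
Stress on syllable 4: su.so:.ska.ˈkru:.so.fu:p.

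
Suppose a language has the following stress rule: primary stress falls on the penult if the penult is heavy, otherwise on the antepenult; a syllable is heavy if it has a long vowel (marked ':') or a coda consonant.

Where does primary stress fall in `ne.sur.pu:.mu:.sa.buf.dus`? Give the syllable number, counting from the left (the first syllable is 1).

6

Weights: 5 sa L, 6 buf H, 7 dus H.
The penult (syllable 6, buf) is heavy, so it takes stress.
Primary stress: syllable 6 → ne.sur.pu:.mu:.sa.ˈbuf.dus.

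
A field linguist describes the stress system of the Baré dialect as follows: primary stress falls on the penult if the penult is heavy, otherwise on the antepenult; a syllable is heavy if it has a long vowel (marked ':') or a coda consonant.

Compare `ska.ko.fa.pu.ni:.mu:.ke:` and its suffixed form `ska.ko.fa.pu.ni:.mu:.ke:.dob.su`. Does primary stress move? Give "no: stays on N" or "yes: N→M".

yes: 6→8

Base `ska.ko.fa.pu.ni:.mu:.ke:` (7 syllables):
  Weights: 5 ni: H, 6 mu: H, 7 ke: H.
  The penult (syllable 6, mu:) is heavy, so it takes stress.
  → primary stress on syllable 6.
Suffixed `ska.ko.fa.pu.ni:.mu:.ke:.dob.su` (9 syllables):
  Weights: 7 ke: H, 8 dob H, 9 su L.
  The penult (syllable 8, dob) is heavy, so it takes stress.
  → primary stress on syllable 8.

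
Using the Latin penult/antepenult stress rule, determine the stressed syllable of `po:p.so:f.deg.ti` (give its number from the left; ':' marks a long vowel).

3

Classical Latin: stress the penult if heavy (long vowel or closed), else the antepenult.
Weights: 2 so:f H, 3 deg H, 4 ti L.
The penult (syllable 3, deg) is heavy, so it takes stress.
Stress on syllable 3: po:p.so:f.ˈdeg.ti.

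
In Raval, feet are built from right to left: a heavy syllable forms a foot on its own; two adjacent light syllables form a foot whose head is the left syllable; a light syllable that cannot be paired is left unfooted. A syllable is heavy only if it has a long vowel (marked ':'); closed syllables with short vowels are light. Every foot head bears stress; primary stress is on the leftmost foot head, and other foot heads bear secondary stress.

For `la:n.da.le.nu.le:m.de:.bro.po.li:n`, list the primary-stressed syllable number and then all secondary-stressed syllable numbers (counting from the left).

Weights: 1 la:n H, 2 da L, 3 le L, 4 nu L, 5 le:m H, 6 de: H, 7 bro L, 8 po L, 9 li:n H.
Parse right to left (heavy = foot alone; LL = one foot; stranded L unfooted): (ˈla:n) da (ˈle.nu) (ˈle:m) (ˈde:) (ˈbro.po) (ˈli:n).
Foot heads: 1, 3, 5, 6, 7, 9.
Primary stress on the leftmost head = syllable 1.
Secondary stress on 3, 5, 6, 7, 9: ˈla:n.da.ˌle.nu.ˌle:m.ˌde:.ˌbro.po.ˌli:n.

primary 1, secondary 3, 5, 6, 7, 9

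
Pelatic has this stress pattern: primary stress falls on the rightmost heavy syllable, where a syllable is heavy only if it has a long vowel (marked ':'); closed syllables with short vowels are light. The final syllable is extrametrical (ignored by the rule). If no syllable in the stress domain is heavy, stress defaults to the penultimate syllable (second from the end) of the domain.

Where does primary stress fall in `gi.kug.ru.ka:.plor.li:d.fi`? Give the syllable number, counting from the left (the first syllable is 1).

The final syllable (7, fi) is extrametrical; the stress domain is syllables 1–6.
Weights: 1 gi L, 2 kug L, 3 ru L, 4 ka: H, 5 plor L, 6 li:d H.
Heavy syllables in the domain: 4, 6. The rightmost is syllable 6 (li:d).
Primary stress: syllable 6 → gi.kug.ru.ka:.plor.ˈli:d.fi.

6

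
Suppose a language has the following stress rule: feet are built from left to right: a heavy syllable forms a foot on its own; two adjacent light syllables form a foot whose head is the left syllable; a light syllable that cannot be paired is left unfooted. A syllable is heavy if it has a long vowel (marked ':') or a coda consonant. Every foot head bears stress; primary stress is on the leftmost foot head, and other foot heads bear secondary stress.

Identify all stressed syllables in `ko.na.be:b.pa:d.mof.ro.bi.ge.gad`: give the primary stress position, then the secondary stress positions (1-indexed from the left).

primary 1, secondary 3, 4, 5, 6, 9

Weights: 1 ko L, 2 na L, 3 be:b H, 4 pa:d H, 5 mof H, 6 ro L, 7 bi L, 8 ge L, 9 gad H.
Parse left to right (heavy = foot alone; LL = one foot; stranded L unfooted): (ˈko.na) (ˈbe:b) (ˈpa:d) (ˈmof) (ˈro.bi) ge (ˈgad).
Foot heads: 1, 3, 4, 5, 6, 9.
Primary stress on the leftmost head = syllable 1.
Secondary stress on 3, 4, 5, 6, 9: ˈko.na.ˌbe:b.ˌpa:d.ˌmof.ˌro.bi.ge.ˌgad.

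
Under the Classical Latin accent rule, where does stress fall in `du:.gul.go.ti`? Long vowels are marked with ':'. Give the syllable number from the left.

Classical Latin: stress the penult if heavy (long vowel or closed), else the antepenult.
Weights: 2 gul H, 3 go L, 4 ti L.
The penult (syllable 3, go) is light, so stress falls on the antepenult (syllable 2, gul).
Stress on syllable 2: du:.ˈgul.go.ti.

2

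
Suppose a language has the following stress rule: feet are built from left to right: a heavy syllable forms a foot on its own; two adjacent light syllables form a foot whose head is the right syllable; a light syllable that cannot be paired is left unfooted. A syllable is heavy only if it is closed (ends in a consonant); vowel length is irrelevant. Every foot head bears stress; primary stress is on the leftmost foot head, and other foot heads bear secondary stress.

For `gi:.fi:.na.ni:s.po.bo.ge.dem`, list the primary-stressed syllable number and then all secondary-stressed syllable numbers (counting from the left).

Weights: 1 gi: L, 2 fi: L, 3 na L, 4 ni:s H, 5 po L, 6 bo L, 7 ge L, 8 dem H.
Parse left to right (heavy = foot alone; LL = one foot; stranded L unfooted): (gi:.ˈfi:) na (ˈni:s) (po.ˈbo) ge (ˈdem).
Foot heads: 2, 4, 6, 8.
Primary stress on the leftmost head = syllable 2.
Secondary stress on 4, 6, 8: gi:.ˈfi:.na.ˌni:s.po.ˌbo.ge.ˌdem.

primary 2, secondary 4, 6, 8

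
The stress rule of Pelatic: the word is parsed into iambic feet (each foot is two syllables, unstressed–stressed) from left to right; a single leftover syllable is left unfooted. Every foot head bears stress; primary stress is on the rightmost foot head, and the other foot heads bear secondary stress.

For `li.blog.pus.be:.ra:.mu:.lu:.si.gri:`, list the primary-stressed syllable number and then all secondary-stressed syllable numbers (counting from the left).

Parse left to right into iambic (σˈσ) feet: (li.ˈblog) (pus.ˈbe:) (ra:.ˈmu:) (lu:.ˈsi) gri:. Syllable 9 is left unfooted.
Foot heads (stressed positions): 2, 4, 6, 8.
End Rule Rightmost: primary stress on the rightmost head = syllable 8.
Secondary stress on 2, 4, 6: li.ˌblog.pus.ˌbe:.ra:.ˌmu:.lu:.ˈsi.gri:.

primary 8, secondary 2, 4, 6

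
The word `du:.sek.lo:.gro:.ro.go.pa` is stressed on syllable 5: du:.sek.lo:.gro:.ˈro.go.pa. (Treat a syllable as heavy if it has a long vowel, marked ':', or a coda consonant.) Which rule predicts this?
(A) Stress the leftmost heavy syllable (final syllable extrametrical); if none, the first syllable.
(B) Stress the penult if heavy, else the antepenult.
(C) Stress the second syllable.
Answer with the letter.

Rule A → syllable 1 (observed: 5).
Rule B → syllable 5 ✓.
Rule C → syllable 2 (observed: 5).

B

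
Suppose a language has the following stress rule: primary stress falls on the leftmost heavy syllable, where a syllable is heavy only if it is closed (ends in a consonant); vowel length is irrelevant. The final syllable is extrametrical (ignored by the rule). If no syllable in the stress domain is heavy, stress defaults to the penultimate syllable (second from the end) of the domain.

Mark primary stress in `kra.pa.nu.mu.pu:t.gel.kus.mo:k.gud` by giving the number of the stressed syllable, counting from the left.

5

The final syllable (9, gud) is extrametrical; the stress domain is syllables 1–8.
Weights: 1 kra L, 2 pa L, 3 nu L, 4 mu L, 5 pu:t H, 6 gel H, 7 kus H, 8 mo:k H.
Heavy syllables in the domain: 5, 6, 7, 8. The leftmost is syllable 5 (pu:t).
Primary stress: syllable 5 → kra.pa.nu.mu.ˈpu:t.gel.kus.mo:k.gud.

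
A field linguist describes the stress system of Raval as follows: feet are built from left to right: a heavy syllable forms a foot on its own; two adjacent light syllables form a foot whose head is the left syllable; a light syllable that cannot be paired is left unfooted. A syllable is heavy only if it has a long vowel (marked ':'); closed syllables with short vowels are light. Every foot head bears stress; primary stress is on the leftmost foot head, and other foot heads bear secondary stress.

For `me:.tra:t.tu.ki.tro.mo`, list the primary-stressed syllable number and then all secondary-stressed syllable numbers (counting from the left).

Weights: 1 me: H, 2 tra:t H, 3 tu L, 4 ki L, 5 tro L, 6 mo L.
Parse left to right (heavy = foot alone; LL = one foot; stranded L unfooted): (ˈme:) (ˈtra:t) (ˈtu.ki) (ˈtro.mo).
Foot heads: 1, 2, 3, 5.
Primary stress on the leftmost head = syllable 1.
Secondary stress on 2, 3, 5: ˈme:.ˌtra:t.ˌtu.ki.ˌtro.mo.

primary 1, secondary 2, 3, 5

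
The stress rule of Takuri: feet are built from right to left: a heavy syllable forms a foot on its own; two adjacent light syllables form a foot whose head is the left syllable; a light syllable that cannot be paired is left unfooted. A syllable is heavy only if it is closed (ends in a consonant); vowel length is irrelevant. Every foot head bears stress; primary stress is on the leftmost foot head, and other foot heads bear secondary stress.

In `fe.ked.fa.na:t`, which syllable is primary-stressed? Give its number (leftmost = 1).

2

Weights: 1 fe L, 2 ked H, 3 fa L, 4 na:t H.
Parse right to left (heavy = foot alone; LL = one foot; stranded L unfooted): fe (ˈked) fa (ˈna:t).
Foot heads: 2, 4.
Primary stress on the leftmost head = syllable 2.
Primary stress: syllable 2 → fe.ˈked.fa.na:t.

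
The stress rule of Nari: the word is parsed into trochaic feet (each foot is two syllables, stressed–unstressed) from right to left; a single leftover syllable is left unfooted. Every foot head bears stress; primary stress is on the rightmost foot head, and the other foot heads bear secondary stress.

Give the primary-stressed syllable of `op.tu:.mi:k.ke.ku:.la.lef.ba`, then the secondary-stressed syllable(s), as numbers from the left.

primary 7, secondary 1, 3, 5

Parse right to left into trochaic (ˈσσ) feet: (ˈop.tu:) (ˈmi:k.ke) (ˈku:.la) (ˈlef.ba).
Foot heads (stressed positions): 1, 3, 5, 7.
End Rule Rightmost: primary stress on the rightmost head = syllable 7.
Secondary stress on 1, 3, 5: ˌop.tu:.ˌmi:k.ke.ˌku:.la.ˈlef.ba.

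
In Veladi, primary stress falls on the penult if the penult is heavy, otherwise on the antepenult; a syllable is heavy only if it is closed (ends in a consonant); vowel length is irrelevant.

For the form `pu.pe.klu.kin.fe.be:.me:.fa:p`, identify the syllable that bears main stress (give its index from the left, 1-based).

6

Weights: 6 be: L, 7 me: L, 8 fa:p H.
The penult (syllable 7, me:) is light, so stress falls on the antepenult (syllable 6, be:).
Primary stress: syllable 6 → pu.pe.klu.kin.fe.ˈbe:.me:.fa:p.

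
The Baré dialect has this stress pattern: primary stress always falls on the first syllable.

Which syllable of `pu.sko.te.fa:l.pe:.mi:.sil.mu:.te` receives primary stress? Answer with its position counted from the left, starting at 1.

The word has 9 syllables; the first syllable is syllable 1 (pu).
Primary stress: syllable 1 → ˈpu.sko.te.fa:l.pe:.mi:.sil.mu:.te.

1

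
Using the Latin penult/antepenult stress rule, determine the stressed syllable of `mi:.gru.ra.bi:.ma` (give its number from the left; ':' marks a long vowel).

4

Classical Latin: stress the penult if heavy (long vowel or closed), else the antepenult.
Weights: 3 ra L, 4 bi: H, 5 ma L.
The penult (syllable 4, bi:) is heavy, so it takes stress.
Stress on syllable 4: mi:.gru.ra.ˈbi:.ma.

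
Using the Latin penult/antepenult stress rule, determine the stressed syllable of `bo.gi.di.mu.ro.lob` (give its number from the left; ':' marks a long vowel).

4

Classical Latin: stress the penult if heavy (long vowel or closed), else the antepenult.
Weights: 4 mu L, 5 ro L, 6 lob H.
The penult (syllable 5, ro) is light, so stress falls on the antepenult (syllable 4, mu).
Stress on syllable 4: bo.gi.di.ˈmu.ro.lob.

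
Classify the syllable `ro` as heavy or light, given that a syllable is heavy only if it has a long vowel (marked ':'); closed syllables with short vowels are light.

`ro`: short vowel, open (no coda). Short vowel → light.

light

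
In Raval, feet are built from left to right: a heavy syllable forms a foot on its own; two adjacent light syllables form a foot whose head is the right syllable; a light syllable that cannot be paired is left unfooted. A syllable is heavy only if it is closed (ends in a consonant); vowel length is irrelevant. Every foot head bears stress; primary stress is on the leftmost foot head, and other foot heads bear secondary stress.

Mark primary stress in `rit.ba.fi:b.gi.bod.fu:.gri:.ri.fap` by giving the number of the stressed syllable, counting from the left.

1

Weights: 1 rit H, 2 ba L, 3 fi:b H, 4 gi L, 5 bod H, 6 fu: L, 7 gri: L, 8 ri L, 9 fap H.
Parse left to right (heavy = foot alone; LL = one foot; stranded L unfooted): (ˈrit) ba (ˈfi:b) gi (ˈbod) (fu:.ˈgri:) ri (ˈfap).
Foot heads: 1, 3, 5, 7, 9.
Primary stress on the leftmost head = syllable 1.
Primary stress: syllable 1 → ˈrit.ba.fi:b.gi.bod.fu:.gri:.ri.fap.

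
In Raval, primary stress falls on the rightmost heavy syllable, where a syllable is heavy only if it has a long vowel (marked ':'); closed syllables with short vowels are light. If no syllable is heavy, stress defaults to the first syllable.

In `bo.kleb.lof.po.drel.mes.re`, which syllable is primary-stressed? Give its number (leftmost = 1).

1

Weights: 1 bo L, 2 kleb L, 3 lof L, 4 po L, 5 drel L, 6 mes L, 7 re L.
No heavy syllable in the domain; default to the first syllable = syllable 1.
Primary stress: syllable 1 → ˈbo.kleb.lof.po.drel.mes.re.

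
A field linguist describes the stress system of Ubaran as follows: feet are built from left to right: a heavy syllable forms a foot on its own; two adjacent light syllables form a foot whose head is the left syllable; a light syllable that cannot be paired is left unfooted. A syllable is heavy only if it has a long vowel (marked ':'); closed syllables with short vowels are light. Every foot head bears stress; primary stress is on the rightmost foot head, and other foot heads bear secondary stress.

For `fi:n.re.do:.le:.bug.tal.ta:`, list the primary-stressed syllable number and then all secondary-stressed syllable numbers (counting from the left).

primary 7, secondary 1, 3, 4, 5

Weights: 1 fi:n H, 2 re L, 3 do: H, 4 le: H, 5 bug L, 6 tal L, 7 ta: H.
Parse left to right (heavy = foot alone; LL = one foot; stranded L unfooted): (ˈfi:n) re (ˈdo:) (ˈle:) (ˈbug.tal) (ˈta:).
Foot heads: 1, 3, 4, 5, 7.
Primary stress on the rightmost head = syllable 7.
Secondary stress on 1, 3, 4, 5: ˌfi:n.re.ˌdo:.ˌle:.ˌbug.tal.ˈta:.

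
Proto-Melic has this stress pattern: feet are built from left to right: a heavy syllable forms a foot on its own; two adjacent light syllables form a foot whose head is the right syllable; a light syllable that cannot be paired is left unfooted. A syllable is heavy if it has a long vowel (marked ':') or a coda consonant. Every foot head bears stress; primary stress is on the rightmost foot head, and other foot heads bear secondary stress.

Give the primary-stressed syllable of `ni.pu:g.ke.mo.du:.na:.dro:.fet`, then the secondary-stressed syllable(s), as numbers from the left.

primary 8, secondary 2, 4, 5, 6, 7

Weights: 1 ni L, 2 pu:g H, 3 ke L, 4 mo L, 5 du: H, 6 na: H, 7 dro: H, 8 fet H.
Parse left to right (heavy = foot alone; LL = one foot; stranded L unfooted): ni (ˈpu:g) (ke.ˈmo) (ˈdu:) (ˈna:) (ˈdro:) (ˈfet).
Foot heads: 2, 4, 5, 6, 7, 8.
Primary stress on the rightmost head = syllable 8.
Secondary stress on 2, 4, 5, 6, 7: ni.ˌpu:g.ke.ˌmo.ˌdu:.ˌna:.ˌdro:.ˈfet.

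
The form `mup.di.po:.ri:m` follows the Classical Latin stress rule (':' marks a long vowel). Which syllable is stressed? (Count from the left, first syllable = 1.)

3

Classical Latin: stress the penult if heavy (long vowel or closed), else the antepenult.
Weights: 2 di L, 3 po: H, 4 ri:m H.
The penult (syllable 3, po:) is heavy, so it takes stress.
Stress on syllable 3: mup.di.ˈpo:.ri:m.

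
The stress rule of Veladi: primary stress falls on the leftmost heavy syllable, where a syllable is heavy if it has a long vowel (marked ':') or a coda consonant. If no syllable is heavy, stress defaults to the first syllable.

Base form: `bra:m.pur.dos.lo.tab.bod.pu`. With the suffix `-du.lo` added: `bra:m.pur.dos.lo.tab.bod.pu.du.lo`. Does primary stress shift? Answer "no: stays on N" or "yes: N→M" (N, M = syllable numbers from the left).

no: stays on 1

Base `bra:m.pur.dos.lo.tab.bod.pu` (7 syllables):
  Weights: 1 bra:m H, 2 pur H, 3 dos H, 4 lo L, 5 tab H, 6 bod H, 7 pu L.
  Heavy syllables in the domain: 1, 2, 3, 5, 6. The leftmost is syllable 1 (bra:m).
  → primary stress on syllable 1.
Suffixed `bra:m.pur.dos.lo.tab.bod.pu.du.lo` (9 syllables):
  Weights: 1 bra:m H, 2 pur H, 3 dos H, 4 lo L, 5 tab H, 6 bod H, 7 pu L, 8 du L, 9 lo L.
  Heavy syllables in the domain: 1, 2, 3, 5, 6. The leftmost is syllable 1 (bra:m).
  → primary stress on syllable 1.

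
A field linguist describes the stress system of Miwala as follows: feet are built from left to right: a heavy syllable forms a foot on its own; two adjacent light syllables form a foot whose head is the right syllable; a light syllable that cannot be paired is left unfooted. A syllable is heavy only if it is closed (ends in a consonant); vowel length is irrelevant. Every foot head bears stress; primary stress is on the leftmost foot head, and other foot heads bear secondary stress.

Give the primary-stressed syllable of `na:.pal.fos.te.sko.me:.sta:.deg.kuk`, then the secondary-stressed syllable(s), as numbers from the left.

primary 2, secondary 3, 5, 7, 8, 9

Weights: 1 na: L, 2 pal H, 3 fos H, 4 te L, 5 sko L, 6 me: L, 7 sta: L, 8 deg H, 9 kuk H.
Parse left to right (heavy = foot alone; LL = one foot; stranded L unfooted): na: (ˈpal) (ˈfos) (te.ˈsko) (me:.ˈsta:) (ˈdeg) (ˈkuk).
Foot heads: 2, 3, 5, 7, 8, 9.
Primary stress on the leftmost head = syllable 2.
Secondary stress on 3, 5, 7, 8, 9: na:.ˈpal.ˌfos.te.ˌsko.me:.ˌsta:.ˌdeg.ˌkuk.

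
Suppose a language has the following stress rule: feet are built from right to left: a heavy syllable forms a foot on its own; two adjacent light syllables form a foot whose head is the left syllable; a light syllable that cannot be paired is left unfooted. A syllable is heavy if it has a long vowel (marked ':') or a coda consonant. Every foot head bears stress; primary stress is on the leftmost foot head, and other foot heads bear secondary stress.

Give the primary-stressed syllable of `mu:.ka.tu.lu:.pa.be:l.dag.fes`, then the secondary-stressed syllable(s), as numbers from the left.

Weights: 1 mu: H, 2 ka L, 3 tu L, 4 lu: H, 5 pa L, 6 be:l H, 7 dag H, 8 fes H.
Parse right to left (heavy = foot alone; LL = one foot; stranded L unfooted): (ˈmu:) (ˈka.tu) (ˈlu:) pa (ˈbe:l) (ˈdag) (ˈfes).
Foot heads: 1, 2, 4, 6, 7, 8.
Primary stress on the leftmost head = syllable 1.
Secondary stress on 2, 4, 6, 7, 8: ˈmu:.ˌka.tu.ˌlu:.pa.ˌbe:l.ˌdag.ˌfes.

primary 1, secondary 2, 4, 6, 7, 8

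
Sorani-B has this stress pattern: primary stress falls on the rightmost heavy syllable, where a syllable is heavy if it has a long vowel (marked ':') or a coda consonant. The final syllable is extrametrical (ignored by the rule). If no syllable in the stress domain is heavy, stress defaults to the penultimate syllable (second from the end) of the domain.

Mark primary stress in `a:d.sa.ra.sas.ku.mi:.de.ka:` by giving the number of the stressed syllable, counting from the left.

The final syllable (8, ka:) is extrametrical; the stress domain is syllables 1–7.
Weights: 1 a:d H, 2 sa L, 3 ra L, 4 sas H, 5 ku L, 6 mi: H, 7 de L.
Heavy syllables in the domain: 1, 4, 6. The rightmost is syllable 6 (mi:).
Primary stress: syllable 6 → a:d.sa.ra.sas.ku.ˈmi:.de.ka:.

6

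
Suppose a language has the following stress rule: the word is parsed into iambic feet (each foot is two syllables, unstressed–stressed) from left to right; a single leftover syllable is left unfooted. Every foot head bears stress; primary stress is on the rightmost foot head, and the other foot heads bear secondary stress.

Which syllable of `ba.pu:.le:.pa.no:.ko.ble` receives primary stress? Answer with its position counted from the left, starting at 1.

6

Parse left to right into iambic (σˈσ) feet: (ba.ˈpu:) (le:.ˈpa) (no:.ˈko) ble. Syllable 7 is left unfooted.
Foot heads (stressed positions): 2, 4, 6.
End Rule Rightmost: primary stress on the rightmost head = syllable 6.
Primary stress: syllable 6 → ba.pu:.le:.pa.no:.ˈko.ble.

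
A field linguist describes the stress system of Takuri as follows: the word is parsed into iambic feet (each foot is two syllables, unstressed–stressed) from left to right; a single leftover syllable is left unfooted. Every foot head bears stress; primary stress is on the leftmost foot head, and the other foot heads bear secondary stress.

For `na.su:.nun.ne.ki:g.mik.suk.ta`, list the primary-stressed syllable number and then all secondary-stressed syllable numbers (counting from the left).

Parse left to right into iambic (σˈσ) feet: (na.ˈsu:) (nun.ˈne) (ki:g.ˈmik) (suk.ˈta).
Foot heads (stressed positions): 2, 4, 6, 8.
End Rule Leftmost: primary stress on the leftmost head = syllable 2.
Secondary stress on 4, 6, 8: na.ˈsu:.nun.ˌne.ki:g.ˌmik.suk.ˌta.

primary 2, secondary 4, 6, 8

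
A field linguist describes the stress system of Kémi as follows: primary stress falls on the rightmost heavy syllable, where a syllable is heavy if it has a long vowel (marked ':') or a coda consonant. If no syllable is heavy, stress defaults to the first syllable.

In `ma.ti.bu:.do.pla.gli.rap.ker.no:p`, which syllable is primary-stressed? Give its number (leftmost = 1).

9

Weights: 1 ma L, 2 ti L, 3 bu: H, 4 do L, 5 pla L, 6 gli L, 7 rap H, 8 ker H, 9 no:p H.
Heavy syllables in the domain: 3, 7, 8, 9. The rightmost is syllable 9 (no:p).
Primary stress: syllable 9 → ma.ti.bu:.do.pla.gli.rap.ker.ˈno:p.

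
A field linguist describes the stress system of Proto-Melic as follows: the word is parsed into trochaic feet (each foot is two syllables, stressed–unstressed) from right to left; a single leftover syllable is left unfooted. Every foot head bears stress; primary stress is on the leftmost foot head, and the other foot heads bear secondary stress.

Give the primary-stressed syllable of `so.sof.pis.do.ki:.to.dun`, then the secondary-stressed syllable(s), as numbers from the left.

Parse right to left into trochaic (ˈσσ) feet: so (ˈsof.pis) (ˈdo.ki:) (ˈto.dun). Syllable 1 is left unfooted.
Foot heads (stressed positions): 2, 4, 6.
End Rule Leftmost: primary stress on the leftmost head = syllable 2.
Secondary stress on 4, 6: so.ˈsof.pis.ˌdo.ki:.ˌto.dun.

primary 2, secondary 4, 6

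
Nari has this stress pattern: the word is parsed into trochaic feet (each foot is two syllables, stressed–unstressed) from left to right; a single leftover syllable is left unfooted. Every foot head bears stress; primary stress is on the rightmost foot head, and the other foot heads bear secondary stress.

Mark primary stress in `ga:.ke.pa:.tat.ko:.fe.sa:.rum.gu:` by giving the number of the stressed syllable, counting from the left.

7

Parse left to right into trochaic (ˈσσ) feet: (ˈga:.ke) (ˈpa:.tat) (ˈko:.fe) (ˈsa:.rum) gu:. Syllable 9 is left unfooted.
Foot heads (stressed positions): 1, 3, 5, 7.
End Rule Rightmost: primary stress on the rightmost head = syllable 7.
Primary stress: syllable 7 → ga:.ke.pa:.tat.ko:.fe.ˈsa:.rum.gu:.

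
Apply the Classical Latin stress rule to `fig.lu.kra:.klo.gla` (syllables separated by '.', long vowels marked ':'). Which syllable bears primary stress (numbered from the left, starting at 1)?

3

Classical Latin: stress the penult if heavy (long vowel or closed), else the antepenult.
Weights: 3 kra: H, 4 klo L, 5 gla L.
The penult (syllable 4, klo) is light, so stress falls on the antepenult (syllable 3, kra:).
Stress on syllable 3: fig.lu.ˈkra:.klo.gla.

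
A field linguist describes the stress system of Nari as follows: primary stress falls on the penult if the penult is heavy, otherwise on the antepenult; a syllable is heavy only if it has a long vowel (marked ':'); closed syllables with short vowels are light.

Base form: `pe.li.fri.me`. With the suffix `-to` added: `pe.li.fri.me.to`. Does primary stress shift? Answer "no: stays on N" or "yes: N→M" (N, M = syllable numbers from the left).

yes: 2→3

Base `pe.li.fri.me` (4 syllables):
  Weights: 2 li L, 3 fri L, 4 me L.
  The penult (syllable 3, fri) is light, so stress falls on the antepenult (syllable 2, li).
  → primary stress on syllable 2.
Suffixed `pe.li.fri.me.to` (5 syllables):
  Weights: 3 fri L, 4 me L, 5 to L.
  The penult (syllable 4, me) is light, so stress falls on the antepenult (syllable 3, fri).
  → primary stress on syllable 3.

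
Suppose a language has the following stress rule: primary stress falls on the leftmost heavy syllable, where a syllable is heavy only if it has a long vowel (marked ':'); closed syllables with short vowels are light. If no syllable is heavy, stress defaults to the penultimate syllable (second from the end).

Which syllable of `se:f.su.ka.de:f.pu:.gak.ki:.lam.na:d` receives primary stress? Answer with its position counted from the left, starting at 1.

1

Weights: 1 se:f H, 2 su L, 3 ka L, 4 de:f H, 5 pu: H, 6 gak L, 7 ki: H, 8 lam L, 9 na:d H.
Heavy syllables in the domain: 1, 4, 5, 7, 9. The leftmost is syllable 1 (se:f).
Primary stress: syllable 1 → ˈse:f.su.ka.de:f.pu:.gak.ki:.lam.na:d.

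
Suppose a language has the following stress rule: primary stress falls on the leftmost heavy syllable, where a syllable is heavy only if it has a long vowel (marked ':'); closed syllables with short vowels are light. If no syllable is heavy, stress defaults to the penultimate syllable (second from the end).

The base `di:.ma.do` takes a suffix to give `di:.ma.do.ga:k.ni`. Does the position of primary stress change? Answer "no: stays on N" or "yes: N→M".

no: stays on 1

Base `di:.ma.do` (3 syllables):
  Weights: 1 di: H, 2 ma L, 3 do L.
  Heavy syllables in the domain: 1. The leftmost is syllable 1 (di:).
  → primary stress on syllable 1.
Suffixed `di:.ma.do.ga:k.ni` (5 syllables):
  Weights: 1 di: H, 2 ma L, 3 do L, 4 ga:k H, 5 ni L.
  Heavy syllables in the domain: 1, 4. The leftmost is syllable 1 (di:).
  → primary stress on syllable 1.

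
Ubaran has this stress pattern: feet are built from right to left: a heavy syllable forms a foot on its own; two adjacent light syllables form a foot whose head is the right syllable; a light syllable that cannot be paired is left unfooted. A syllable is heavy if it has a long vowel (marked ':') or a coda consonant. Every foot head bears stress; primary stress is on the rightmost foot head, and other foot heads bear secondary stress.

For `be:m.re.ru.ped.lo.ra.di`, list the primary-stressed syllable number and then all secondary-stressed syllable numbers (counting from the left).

primary 7, secondary 1, 3, 4

Weights: 1 be:m H, 2 re L, 3 ru L, 4 ped H, 5 lo L, 6 ra L, 7 di L.
Parse right to left (heavy = foot alone; LL = one foot; stranded L unfooted): (ˈbe:m) (re.ˈru) (ˈped) lo (ra.ˈdi).
Foot heads: 1, 3, 4, 7.
Primary stress on the rightmost head = syllable 7.
Secondary stress on 1, 3, 4: ˌbe:m.re.ˌru.ˌped.lo.ra.ˈdi.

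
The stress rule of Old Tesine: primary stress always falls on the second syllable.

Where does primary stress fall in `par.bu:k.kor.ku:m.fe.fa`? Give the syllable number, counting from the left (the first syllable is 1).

2

The word has 6 syllables; the second syllable is syllable 2 (bu:k).
Primary stress: syllable 2 → par.ˈbu:k.kor.ku:m.fe.fa.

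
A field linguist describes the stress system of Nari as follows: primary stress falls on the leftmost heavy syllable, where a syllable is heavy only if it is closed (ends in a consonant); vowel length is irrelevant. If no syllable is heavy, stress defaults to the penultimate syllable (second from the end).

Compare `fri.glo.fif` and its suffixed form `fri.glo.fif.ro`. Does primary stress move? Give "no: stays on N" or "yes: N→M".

Base `fri.glo.fif` (3 syllables):
  Weights: 1 fri L, 2 glo L, 3 fif H.
  Heavy syllables in the domain: 3. The leftmost is syllable 3 (fif).
  → primary stress on syllable 3.
Suffixed `fri.glo.fif.ro` (4 syllables):
  Weights: 1 fri L, 2 glo L, 3 fif H, 4 ro L.
  Heavy syllables in the domain: 3. The leftmost is syllable 3 (fif).
  → primary stress on syllable 3.

no: stays on 3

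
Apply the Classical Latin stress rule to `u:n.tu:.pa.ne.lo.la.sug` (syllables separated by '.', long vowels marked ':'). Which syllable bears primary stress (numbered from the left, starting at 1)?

Classical Latin: stress the penult if heavy (long vowel or closed), else the antepenult.
Weights: 5 lo L, 6 la L, 7 sug H.
The penult (syllable 6, la) is light, so stress falls on the antepenult (syllable 5, lo).
Stress on syllable 5: u:n.tu:.pa.ne.ˈlo.la.sug.

5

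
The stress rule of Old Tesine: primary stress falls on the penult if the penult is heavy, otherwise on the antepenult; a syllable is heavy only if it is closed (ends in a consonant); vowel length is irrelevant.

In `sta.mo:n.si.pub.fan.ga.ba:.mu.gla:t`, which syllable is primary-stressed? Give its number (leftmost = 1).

Weights: 7 ba: L, 8 mu L, 9 gla:t H.
The penult (syllable 8, mu) is light, so stress falls on the antepenult (syllable 7, ba:).
Primary stress: syllable 7 → sta.mo:n.si.pub.fan.ga.ˈba:.mu.gla:t.

7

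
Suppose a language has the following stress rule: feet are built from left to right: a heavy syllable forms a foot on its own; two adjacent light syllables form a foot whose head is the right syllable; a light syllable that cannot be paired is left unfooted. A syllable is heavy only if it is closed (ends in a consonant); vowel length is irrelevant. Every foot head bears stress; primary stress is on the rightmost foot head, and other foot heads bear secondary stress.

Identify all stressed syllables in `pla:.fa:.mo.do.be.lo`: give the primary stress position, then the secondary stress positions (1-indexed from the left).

Weights: 1 pla: L, 2 fa: L, 3 mo L, 4 do L, 5 be L, 6 lo L.
Parse left to right (heavy = foot alone; LL = one foot; stranded L unfooted): (pla:.ˈfa:) (mo.ˈdo) (be.ˈlo).
Foot heads: 2, 4, 6.
Primary stress on the rightmost head = syllable 6.
Secondary stress on 2, 4: pla:.ˌfa:.mo.ˌdo.be.ˈlo.

primary 6, secondary 2, 4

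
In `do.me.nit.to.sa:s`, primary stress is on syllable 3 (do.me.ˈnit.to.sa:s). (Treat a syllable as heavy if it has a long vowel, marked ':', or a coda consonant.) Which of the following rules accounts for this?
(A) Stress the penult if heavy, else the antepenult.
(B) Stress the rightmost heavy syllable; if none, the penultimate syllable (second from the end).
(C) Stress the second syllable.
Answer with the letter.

Rule A → syllable 3 ✓.
Rule B → syllable 5 (observed: 3).
Rule C → syllable 2 (observed: 3).

A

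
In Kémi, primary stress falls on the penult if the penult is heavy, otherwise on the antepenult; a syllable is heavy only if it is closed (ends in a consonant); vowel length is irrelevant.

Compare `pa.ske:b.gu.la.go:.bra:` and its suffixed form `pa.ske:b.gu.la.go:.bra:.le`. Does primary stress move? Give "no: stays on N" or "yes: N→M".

yes: 4→5

Base `pa.ske:b.gu.la.go:.bra:` (6 syllables):
  Weights: 4 la L, 5 go: L, 6 bra: L.
  The penult (syllable 5, go:) is light, so stress falls on the antepenult (syllable 4, la).
  → primary stress on syllable 4.
Suffixed `pa.ske:b.gu.la.go:.bra:.le` (7 syllables):
  Weights: 5 go: L, 6 bra: L, 7 le L.
  The penult (syllable 6, bra:) is light, so stress falls on the antepenult (syllable 5, go:).
  → primary stress on syllable 5.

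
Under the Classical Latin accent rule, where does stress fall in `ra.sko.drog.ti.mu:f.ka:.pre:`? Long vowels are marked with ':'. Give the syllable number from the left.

Classical Latin: stress the penult if heavy (long vowel or closed), else the antepenult.
Weights: 5 mu:f H, 6 ka: H, 7 pre: H.
The penult (syllable 6, ka:) is heavy, so it takes stress.
Stress on syllable 6: ra.sko.drog.ti.mu:f.ˈka:.pre:.

6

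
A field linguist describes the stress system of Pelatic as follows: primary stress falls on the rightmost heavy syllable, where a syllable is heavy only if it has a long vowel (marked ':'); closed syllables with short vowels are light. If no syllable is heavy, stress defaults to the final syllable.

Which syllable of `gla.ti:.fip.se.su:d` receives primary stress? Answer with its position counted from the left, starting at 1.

5

Weights: 1 gla L, 2 ti: H, 3 fip L, 4 se L, 5 su:d H.
Heavy syllables in the domain: 2, 5. The rightmost is syllable 5 (su:d).
Primary stress: syllable 5 → gla.ti:.fip.se.ˈsu:d.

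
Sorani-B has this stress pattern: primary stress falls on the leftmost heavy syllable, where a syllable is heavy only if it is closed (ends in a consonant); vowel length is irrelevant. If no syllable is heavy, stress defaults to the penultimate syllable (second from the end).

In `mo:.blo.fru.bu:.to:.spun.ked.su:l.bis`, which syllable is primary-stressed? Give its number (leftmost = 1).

Weights: 1 mo: L, 2 blo L, 3 fru L, 4 bu: L, 5 to: L, 6 spun H, 7 ked H, 8 su:l H, 9 bis H.
Heavy syllables in the domain: 6, 7, 8, 9. The leftmost is syllable 6 (spun).
Primary stress: syllable 6 → mo:.blo.fru.bu:.to:.ˈspun.ked.su:l.bis.

6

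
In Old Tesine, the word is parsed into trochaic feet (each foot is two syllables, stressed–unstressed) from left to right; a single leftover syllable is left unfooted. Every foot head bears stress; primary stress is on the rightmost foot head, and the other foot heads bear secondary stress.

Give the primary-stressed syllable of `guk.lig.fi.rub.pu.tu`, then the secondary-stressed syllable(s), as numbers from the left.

Parse left to right into trochaic (ˈσσ) feet: (ˈguk.lig) (ˈfi.rub) (ˈpu.tu).
Foot heads (stressed positions): 1, 3, 5.
End Rule Rightmost: primary stress on the rightmost head = syllable 5.
Secondary stress on 1, 3: ˌguk.lig.ˌfi.rub.ˈpu.tu.

primary 5, secondary 1, 3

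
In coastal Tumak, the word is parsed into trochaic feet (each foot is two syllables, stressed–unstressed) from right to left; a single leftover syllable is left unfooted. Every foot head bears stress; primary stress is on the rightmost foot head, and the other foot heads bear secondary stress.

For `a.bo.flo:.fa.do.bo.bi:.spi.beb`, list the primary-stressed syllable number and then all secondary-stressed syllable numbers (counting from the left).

primary 8, secondary 2, 4, 6

Parse right to left into trochaic (ˈσσ) feet: a (ˈbo.flo:) (ˈfa.do) (ˈbo.bi:) (ˈspi.beb). Syllable 1 is left unfooted.
Foot heads (stressed positions): 2, 4, 6, 8.
End Rule Rightmost: primary stress on the rightmost head = syllable 8.
Secondary stress on 2, 4, 6: a.ˌbo.flo:.ˌfa.do.ˌbo.bi:.ˈspi.beb.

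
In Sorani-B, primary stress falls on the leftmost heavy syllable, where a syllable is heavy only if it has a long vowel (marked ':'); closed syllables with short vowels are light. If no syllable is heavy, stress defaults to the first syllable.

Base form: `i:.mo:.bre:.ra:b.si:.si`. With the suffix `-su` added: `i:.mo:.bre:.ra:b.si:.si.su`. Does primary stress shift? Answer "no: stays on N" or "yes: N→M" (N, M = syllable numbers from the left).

no: stays on 1

Base `i:.mo:.bre:.ra:b.si:.si` (6 syllables):
  Weights: 1 i: H, 2 mo: H, 3 bre: H, 4 ra:b H, 5 si: H, 6 si L.
  Heavy syllables in the domain: 1, 2, 3, 4, 5. The leftmost is syllable 1 (i:).
  → primary stress on syllable 1.
Suffixed `i:.mo:.bre:.ra:b.si:.si.su` (7 syllables):
  Weights: 1 i: H, 2 mo: H, 3 bre: H, 4 ra:b H, 5 si: H, 6 si L, 7 su L.
  Heavy syllables in the domain: 1, 2, 3, 4, 5. The leftmost is syllable 1 (i:).
  → primary stress on syllable 1.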